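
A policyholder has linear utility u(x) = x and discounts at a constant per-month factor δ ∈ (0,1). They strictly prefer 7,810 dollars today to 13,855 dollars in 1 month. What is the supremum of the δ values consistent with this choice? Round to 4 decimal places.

The preference means 7810 > δ·13855.
So δ < 7810/13855 = 0.56370.

δ < 0.5637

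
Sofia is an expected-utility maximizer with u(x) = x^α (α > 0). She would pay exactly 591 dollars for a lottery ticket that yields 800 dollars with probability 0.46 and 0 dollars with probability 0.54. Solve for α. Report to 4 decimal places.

α ≈ 2.5645

EU(lottery) = 0.46·800^α + 0.54·0 = 0.46·800^α.
Equating: 591^α = 0.46·800^α, i.e. 0.7388^α = 0.46.
Taking logs: α·ln(591/800) = ln(0.46), so α = -0.7765288 / -0.3027957 ≈ 2.5645.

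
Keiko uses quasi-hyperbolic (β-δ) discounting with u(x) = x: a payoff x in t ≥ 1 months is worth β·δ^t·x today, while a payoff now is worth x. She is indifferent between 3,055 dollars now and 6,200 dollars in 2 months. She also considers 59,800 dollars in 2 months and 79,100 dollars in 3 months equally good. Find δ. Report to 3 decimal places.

Both payoffs in the second observation are in the future, so β drops out: δ^2·59800 = δ^3·79100 ⇒ δ = 59800/79100 = 0.75601.

δ ≈ 0.756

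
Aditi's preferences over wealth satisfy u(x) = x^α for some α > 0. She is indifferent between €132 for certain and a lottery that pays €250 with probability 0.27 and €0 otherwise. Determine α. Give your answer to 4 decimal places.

α ≈ 2.0501

EU(lottery) = 0.27·250^α + 0.73·0 = 0.27·250^α.
Setting u(132) equal to that: 132^α = 0.27·250^α ⇒ (132/250)^α = 0.27.
Taking logs: α·ln(132/250) = ln(0.27), so α = -1.3093333 / -0.6386590 ≈ 2.0501.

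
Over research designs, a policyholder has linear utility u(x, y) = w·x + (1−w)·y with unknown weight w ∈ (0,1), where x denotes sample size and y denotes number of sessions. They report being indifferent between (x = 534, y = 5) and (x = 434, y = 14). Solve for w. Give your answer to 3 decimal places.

w = 0.083

Indifference: w·534 + (1−w)·5 = w·434 + (1−w)·14.
Collecting terms: w·100 = (1−w)·9.
Hence w = 9/(100+9) = 9/109 = 0.083.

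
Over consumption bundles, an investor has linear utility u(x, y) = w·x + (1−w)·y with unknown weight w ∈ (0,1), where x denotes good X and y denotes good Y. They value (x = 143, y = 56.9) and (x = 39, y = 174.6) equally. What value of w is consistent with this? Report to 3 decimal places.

Indifference: w·143 + (1−w)·56.9 = w·39 + (1−w)·174.6.
w·(143−39) = (1−w)·(174.6−56.9), i.e. w·104 = (1−w)·117.7.
Hence w = 117.7/(104+117.7) = 117.7/221.7 = 0.531.

w = 0.531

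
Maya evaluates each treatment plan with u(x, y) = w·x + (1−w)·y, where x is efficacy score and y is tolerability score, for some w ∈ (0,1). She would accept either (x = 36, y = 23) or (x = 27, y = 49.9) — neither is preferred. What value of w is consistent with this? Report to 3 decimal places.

u(36,23) = u(27,49.9) means w·36 + (1−w)·23 = w·27 + (1−w)·49.9.
Collecting terms: w·9 = (1−w)·26.9.
So w/(1−w) = 26.9/9 = 2.9889, giving w = 26.9/(9+26.9) = 0.749.

w = 0.749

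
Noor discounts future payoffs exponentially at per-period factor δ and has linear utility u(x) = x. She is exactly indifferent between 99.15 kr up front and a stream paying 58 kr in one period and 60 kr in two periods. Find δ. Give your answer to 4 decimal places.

Equating present values: 99.15 = 58δ + 60δ².
So 60δ² + 58δ − 99.15 = 0.
δ = (−58 + √(58² + 4·60·99.15)) / (2·60) = (−58 + √27160.00) / 120 ≈ 0.8900.

δ ≈ 0.8900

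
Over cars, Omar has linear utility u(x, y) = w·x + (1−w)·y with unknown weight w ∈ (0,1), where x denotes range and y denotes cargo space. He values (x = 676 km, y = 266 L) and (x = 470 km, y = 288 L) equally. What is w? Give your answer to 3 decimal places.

w = 0.096

u(676,266) = u(470,288) means w·676 + (1−w)·266 = w·470 + (1−w)·288.
w·(676−470) = (1−w)·(288−266), i.e. w·206 = (1−w)·22.
Hence w = 22/(206+22) = 22/228 = 0.096.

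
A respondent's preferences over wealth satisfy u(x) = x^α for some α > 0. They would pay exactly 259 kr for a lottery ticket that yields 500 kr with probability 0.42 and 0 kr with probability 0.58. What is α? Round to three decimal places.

α ≈ 1.319

The lottery's expected utility is 0.42·u(500) + 0.58·u(0) = 0.42·500^α (since u(0) = 0 for α > 0).
Indifference: 259^α = 0.42·500^α, so (259/500)^α = 0.42.
α = ln(0.42) / ln(259/500) = -0.867501/-0.657780 ≈ 1.319.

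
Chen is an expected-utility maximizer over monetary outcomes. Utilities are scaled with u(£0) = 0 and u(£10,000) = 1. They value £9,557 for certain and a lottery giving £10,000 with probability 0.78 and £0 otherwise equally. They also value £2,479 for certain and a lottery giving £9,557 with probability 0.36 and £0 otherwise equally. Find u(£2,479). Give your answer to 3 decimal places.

0.281

First, u(£9,557) = 0.78·u(£10,000) + 0.22·u(£0) = 0.78.
Chaining: u(£2,479) = 0.36·0.78 + 0.64·0.00 = 0.2808.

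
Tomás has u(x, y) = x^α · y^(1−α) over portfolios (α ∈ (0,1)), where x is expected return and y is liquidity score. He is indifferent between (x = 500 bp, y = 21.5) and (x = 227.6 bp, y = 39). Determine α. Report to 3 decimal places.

Set the two utilities equal: 500^α·21.5^(1−α) = 227.6^α·39^(1−α).
Rearrange to (500/227.6)^α = (39/21.5)^(1−α) and take logs: α·0.787018 = (1−α)·0.595509.
Thus α·(1.382527) = 0.595509, so α = 0.595509/1.382527 ≈ 0.431.

α ≈ 0.431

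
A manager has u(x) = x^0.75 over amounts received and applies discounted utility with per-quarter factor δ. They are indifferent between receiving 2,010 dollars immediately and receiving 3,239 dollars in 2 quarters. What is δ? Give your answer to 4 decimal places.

The payoff in 2 quarters is discounted by δ^2, so u(2010) = δ^2·u(3239) and δ^2 = u(2010)/u(3239).
With u(x) = x^0.75: δ^2 = 2010^0.75/3239^0.75 = (2010/3239)^0.75 = 0.69918.
Taking the square root: δ = 0.69918^(1/2) ≈ 0.8362.

δ ≈ 0.8362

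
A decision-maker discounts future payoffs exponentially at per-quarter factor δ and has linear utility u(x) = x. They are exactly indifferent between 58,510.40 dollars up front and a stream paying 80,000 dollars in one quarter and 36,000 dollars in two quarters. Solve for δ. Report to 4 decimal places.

δ ≈ 0.5800

Present value of the stream is 80000·δ + 36000·δ². Indifference gives 80000δ + 36000δ² = 58510.40.
That is, 36000δ² + 80000δ − 58510.40 = 0, a quadratic in δ.
By the quadratic formula (taking the positive root), δ = (−80000 + √14825497600.00) / 72000 ≈ 0.5800.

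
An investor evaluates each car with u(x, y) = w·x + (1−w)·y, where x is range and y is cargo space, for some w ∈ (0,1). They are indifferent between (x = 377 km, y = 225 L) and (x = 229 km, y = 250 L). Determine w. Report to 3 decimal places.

w = 0.145

Indifference: w·377 + (1−w)·225 = w·229 + (1−w)·250.
Rearranging, 148·w − 25·(1−w) = 0.
Hence w = 25/(148+25) = 25/173 = 0.145.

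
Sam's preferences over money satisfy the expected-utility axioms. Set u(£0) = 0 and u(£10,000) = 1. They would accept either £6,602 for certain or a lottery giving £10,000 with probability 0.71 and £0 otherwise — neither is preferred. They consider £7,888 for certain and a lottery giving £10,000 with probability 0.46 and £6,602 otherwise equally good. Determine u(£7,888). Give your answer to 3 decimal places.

0.843

From the first indifference, u(£6,602) = 0.71·u(£10,000) + 0.29·u(£0) = 0.71·1 + 0.29·0 = 0.71.
Then u(£7,888) = 0.46·u(£10,000) + 0.54·u(£6,602) = 0.46·1.00 + 0.54·0.71 = 0.8434.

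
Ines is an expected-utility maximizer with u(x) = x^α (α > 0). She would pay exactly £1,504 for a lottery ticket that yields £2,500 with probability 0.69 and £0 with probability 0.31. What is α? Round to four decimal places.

Since u(0) = 0, the lottery's EU is 0.69·2500^α.
Equating: 1504^α = 0.69·2500^α, i.e. 0.6016^α = 0.69.
α = ln(0.69) / ln(1504/2500) = -0.3710637/-0.5081625 ≈ 0.7302.

α ≈ 0.7302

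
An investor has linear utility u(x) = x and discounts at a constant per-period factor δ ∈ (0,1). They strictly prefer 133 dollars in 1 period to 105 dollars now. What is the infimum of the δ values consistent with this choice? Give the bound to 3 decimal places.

δ > 0.789

The preference means 105 < δ·133.
Dividing through by 133 gives δ > 0.78947.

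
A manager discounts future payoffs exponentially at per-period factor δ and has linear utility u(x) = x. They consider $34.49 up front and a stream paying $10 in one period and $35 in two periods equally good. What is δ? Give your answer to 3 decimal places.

Present value of the stream is 10·δ + 35·δ². Indifference gives 10δ + 35δ² = 34.49.
That is, 35δ² + 10δ − 34.49 = 0, a quadratic in δ.
The positive root is δ = [−10 + √(10² + 4·35·34.49)] / (2·35) = (−10 + 70.204)/70 ≈ 0.860.

δ ≈ 0.860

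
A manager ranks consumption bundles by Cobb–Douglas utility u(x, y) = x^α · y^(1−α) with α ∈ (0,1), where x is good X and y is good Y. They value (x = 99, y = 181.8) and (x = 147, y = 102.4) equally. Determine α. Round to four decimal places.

α ≈ 0.5922

The Cobb–Douglas utilities coincide, so 99^α·181.8^(1−α) = 147^α·102.4^(1−α).
Taking logs: α·ln 99 + (1−α)·ln 181.8 = α·ln 147 + (1−α)·ln 102.4, i.e. α·-0.3953127 = (1−α)·-0.5740205.
Thus α·(-0.9693332) = -0.5740205, so α = -0.5740205/-0.9693332 ≈ 0.5922.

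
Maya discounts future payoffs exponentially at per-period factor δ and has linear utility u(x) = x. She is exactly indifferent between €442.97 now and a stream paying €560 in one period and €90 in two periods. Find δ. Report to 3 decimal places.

δ ≈ 0.710

The stream is worth 560δ + 90δ² today, so 560δ + 90δ² = 442.97.
That is, 90δ² + 560δ − 442.97 = 0, a quadratic in δ.
By the quadratic formula (taking the positive root), δ = (−560 + √473069.20) / 180 ≈ 0.710.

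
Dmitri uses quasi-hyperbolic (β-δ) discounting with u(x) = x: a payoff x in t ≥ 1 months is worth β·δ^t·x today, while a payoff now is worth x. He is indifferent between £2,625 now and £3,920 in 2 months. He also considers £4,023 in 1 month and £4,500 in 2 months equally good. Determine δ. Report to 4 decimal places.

The second indifference involves only future payoffs, so β cancels: β·δ^1·4023 = β·δ^2·4500, giving δ = 4023/4500 = 0.89400.

δ ≈ 0.8940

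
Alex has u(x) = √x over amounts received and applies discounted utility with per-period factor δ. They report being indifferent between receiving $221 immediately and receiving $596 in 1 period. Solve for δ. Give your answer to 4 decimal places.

Indifference means u(221) = δ · u(596), so δ = u(221)/u(596).
With u(x) = √x: δ = √221/√596 = √(221/596) = 0.60894.

δ ≈ 0.6089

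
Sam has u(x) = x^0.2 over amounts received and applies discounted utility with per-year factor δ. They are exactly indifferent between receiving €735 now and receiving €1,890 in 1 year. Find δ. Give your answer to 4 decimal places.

δ ≈ 0.8279

The payoff in 1 year is discounted by δ, so u(735) = δ·u(1890) and δ = u(735)/u(1890).
With u(x) = x^0.2: δ = 735^0.2/1890^0.2 = (735/1890)^0.2 = 0.82788.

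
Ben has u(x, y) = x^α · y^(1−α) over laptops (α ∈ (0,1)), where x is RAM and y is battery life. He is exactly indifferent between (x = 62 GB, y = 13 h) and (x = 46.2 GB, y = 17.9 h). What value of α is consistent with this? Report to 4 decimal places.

The Cobb–Douglas utilities coincide, so 62^α·13^(1−α) = 46.2^α·17.9^(1−α).
Taking logs: α·ln 62 + (1−α)·ln 13 = α·ln 46.2 + (1−α)·ln 17.9, i.e. α·0.2941546 = (1−α)·0.3198514.
So α/(1−α) = (0.3198514)/(0.2941546) = 1.0873581, and α = 1.0873581/2.0873581 ≈ 0.5209.

α ≈ 0.5209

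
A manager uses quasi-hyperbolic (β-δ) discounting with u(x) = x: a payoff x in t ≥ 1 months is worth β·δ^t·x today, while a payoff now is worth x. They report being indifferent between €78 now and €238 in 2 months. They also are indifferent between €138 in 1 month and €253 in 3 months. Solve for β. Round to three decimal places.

The second indifference involves only future payoffs, so β cancels: β·δ^1·138 = β·δ^3·253, giving δ^2 = 138/253 = 0.54545, so δ = 0.73855.
The first indifference: 78 = β·δ^2·238, so β = 78/(δ^2·238) = 78/(0.54545·238) ≈ 0.601.

β ≈ 0.601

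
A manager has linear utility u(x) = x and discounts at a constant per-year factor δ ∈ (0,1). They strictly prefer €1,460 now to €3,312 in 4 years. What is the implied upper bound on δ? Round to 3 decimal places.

δ < 0.815

Comparing present values: 1460 > δ^4·3312.
So δ^4 < 1460/3312 = 0.44082; taking the 4th root of both positive sides preserves the inequality.
δ < 0.44082^(1/4) = 0.815.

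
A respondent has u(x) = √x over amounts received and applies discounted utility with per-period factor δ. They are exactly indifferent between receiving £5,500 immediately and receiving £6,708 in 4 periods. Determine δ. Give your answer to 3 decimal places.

Indifference means u(5500) = δ^4 · u(6708), so δ^4 = u(5500)/u(6708).
Since u(x) = √x, δ^4 = √(5500/6708) = 0.90549.
So δ = 0.90549^(1/4) ≈ 0.975.

δ ≈ 0.975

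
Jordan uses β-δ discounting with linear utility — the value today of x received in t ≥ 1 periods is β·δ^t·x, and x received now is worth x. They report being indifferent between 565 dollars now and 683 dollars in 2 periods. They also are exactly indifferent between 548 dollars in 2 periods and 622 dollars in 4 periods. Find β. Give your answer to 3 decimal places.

β ≈ 0.939

The second indifference involves only future payoffs, so β cancels: β·δ^2·548 = β·δ^4·622, giving δ^2 = 548/622 = 0.88103, so δ = 0.93863.
Now use the now-vs-future pair: 565 = β·δ^2·683 gives β = 565/(0.88103·683) ≈ 0.939.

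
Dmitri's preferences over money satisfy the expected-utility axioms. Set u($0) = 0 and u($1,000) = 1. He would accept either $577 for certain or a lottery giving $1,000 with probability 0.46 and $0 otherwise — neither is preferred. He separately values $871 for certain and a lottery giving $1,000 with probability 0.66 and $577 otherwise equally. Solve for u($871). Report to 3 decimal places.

From the first indifference, u($577) = 0.46·u($1,000) + 0.54·u($0) = 0.46·1 + 0.54·0 = 0.46.
The second indifference gives u($871) = 0.66·u($1,000) + 0.34·u($577) = 0.66·1.00 + 0.34·0.46 = 0.8164.

0.816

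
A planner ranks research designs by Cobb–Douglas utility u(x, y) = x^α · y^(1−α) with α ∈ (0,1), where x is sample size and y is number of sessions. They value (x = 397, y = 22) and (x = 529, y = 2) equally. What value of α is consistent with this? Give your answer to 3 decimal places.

α ≈ 0.893

Set the two utilities equal: 397^α·22^(1−α) = 529^α·2^(1−α).
Taking logs: α·ln 397 + (1−α)·ln 22 = α·ln 529 + (1−α)·ln 2, i.e. α·-0.287052 = (1−α)·-2.397895.
Thus α·(-2.684947) = -2.397895, so α = -2.397895/-2.684947 ≈ 0.893.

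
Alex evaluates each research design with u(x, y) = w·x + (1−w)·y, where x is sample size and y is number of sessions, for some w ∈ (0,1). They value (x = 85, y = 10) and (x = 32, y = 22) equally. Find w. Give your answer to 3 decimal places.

w = 0.185

u(85,10) = u(32,22) means w·85 + (1−w)·10 = w·32 + (1−w)·22.
w·(85−32) = (1−w)·(22−10), i.e. w·53 = (1−w)·12.
The marginal rate of substitution is 12/53, so w = 12/(53+12) = 0.185.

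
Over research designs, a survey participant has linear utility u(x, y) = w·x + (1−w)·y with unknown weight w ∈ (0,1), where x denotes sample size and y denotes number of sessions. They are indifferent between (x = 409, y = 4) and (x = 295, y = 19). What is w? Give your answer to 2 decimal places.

u(409,4) = u(295,19) means w·409 + (1−w)·4 = w·295 + (1−w)·19.
Collecting terms: w·114 = (1−w)·15.
So w/(1−w) = 15/114 = 0.1316, giving w = 15/(114+15) = 0.12.

w = 0.12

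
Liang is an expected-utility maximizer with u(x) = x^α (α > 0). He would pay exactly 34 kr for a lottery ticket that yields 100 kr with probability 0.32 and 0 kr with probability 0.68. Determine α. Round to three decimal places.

Since u(0) = 0, the lottery's EU is 0.32·100^α.
Equating: 34^α = 0.32·100^α, i.e. 0.3400^α = 0.32.
Taking logs: α·ln(34/100) = ln(0.32), so α = -1.139434 / -1.078810 ≈ 1.056.

α ≈ 1.056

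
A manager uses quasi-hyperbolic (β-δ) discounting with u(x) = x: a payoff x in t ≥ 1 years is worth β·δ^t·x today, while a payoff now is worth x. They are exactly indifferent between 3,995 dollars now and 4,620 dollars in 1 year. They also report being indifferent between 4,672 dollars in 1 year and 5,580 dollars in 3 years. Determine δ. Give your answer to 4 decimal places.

δ ≈ 0.9150

The second indifference involves only future payoffs, so β cancels: β·δ^1·4672 = β·δ^3·5580, giving δ^2 = 4672/5580 = 0.83728, so δ = 0.91503.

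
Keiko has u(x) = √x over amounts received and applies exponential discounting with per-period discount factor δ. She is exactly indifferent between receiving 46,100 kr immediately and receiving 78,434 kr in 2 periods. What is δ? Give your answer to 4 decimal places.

δ ≈ 0.8756

The payoff in 2 periods is discounted by δ^2, so u(46100) = δ^2·u(78434) and δ^2 = u(46100)/u(78434).
Since u(x) = √x, δ^2 = √(46100/78434) = 0.76665.
So δ = 0.76665^(1/2) ≈ 0.8756.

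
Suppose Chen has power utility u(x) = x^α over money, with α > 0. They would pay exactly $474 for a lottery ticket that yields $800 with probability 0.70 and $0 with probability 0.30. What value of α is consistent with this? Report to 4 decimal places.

α ≈ 0.6815

EU(lottery) = 0.70·800^α + 0.30·0 = 0.70·800^α.
Setting u(474) equal to that: 474^α = 0.70·800^α ⇒ (474/800)^α = 0.70.
α = ln(0.70) / ln(474/800) = -0.3566749/-0.5234044 ≈ 0.6815.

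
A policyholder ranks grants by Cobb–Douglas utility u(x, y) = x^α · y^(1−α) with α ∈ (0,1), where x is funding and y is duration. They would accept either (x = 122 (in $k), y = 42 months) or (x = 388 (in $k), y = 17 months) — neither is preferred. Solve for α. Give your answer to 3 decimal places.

α ≈ 0.439

Set the two utilities equal: 122^α·42^(1−α) = 388^α·17^(1−α).
Rearrange to (122/388)^α = (17/42)^(1−α) and take logs: α·-1.156984 = (1−α)·-0.904456.
Thus α·(-2.061440) = -0.904456, so α = -0.904456/-2.061440 ≈ 0.439.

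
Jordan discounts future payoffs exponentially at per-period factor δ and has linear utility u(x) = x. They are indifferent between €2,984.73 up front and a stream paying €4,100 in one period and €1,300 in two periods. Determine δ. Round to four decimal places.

Equating present values: 2984.73 = 4100δ + 1300δ².
So 1300δ² + 4100δ − 2984.73 = 0.
The positive root is δ = [−4100 + √(4100² + 4·1300·2984.73)] / (2·1300) = (−4100 + 5686.000)/2600 ≈ 0.6100.

δ ≈ 0.6100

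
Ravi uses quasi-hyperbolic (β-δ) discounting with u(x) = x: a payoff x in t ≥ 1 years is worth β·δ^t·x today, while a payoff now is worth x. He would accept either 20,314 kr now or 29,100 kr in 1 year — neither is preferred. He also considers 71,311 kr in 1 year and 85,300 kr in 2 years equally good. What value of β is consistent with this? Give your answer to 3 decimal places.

β ≈ 0.835

The second indifference involves only future payoffs, so β cancels: β·δ^1·71311 = β·δ^2·85300, giving δ = 71311/85300 = 0.83600.
Substituting δ into 20314 = β·δ·29100: β = 20314/(24327.668) ≈ 0.835.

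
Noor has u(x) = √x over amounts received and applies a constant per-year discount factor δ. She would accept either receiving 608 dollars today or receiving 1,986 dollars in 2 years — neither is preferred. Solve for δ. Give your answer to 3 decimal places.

δ ≈ 0.744

Indifference means u(608) = δ^2 · u(1986), so δ^2 = u(608)/u(1986).
With u(x) = √x: δ^2 = √608/√1986 = √(608/1986) = 0.55330.
So δ = 0.55330^(1/2) ≈ 0.744.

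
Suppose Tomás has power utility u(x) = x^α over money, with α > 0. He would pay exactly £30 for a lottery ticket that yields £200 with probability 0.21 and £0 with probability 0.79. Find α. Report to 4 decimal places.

α ≈ 0.8226

EU(lottery) = 0.21·200^α + 0.79·0 = 0.21·200^α.
Indifference: 30^α = 0.21·200^α, so (30/200)^α = 0.21.
Take logs: α = ln 0.21 / ln(30/200) ≈ 0.822641.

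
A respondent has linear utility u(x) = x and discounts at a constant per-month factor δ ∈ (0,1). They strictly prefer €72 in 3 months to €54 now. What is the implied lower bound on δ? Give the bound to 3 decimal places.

δ > 0.909

Comparing present values: 54 < δ^3·72.
Dividing by 72: δ^3 > 0.75000. Both sides are positive, so the cube root keeps the direction.
δ > 0.75000^(1/3) = 0.909.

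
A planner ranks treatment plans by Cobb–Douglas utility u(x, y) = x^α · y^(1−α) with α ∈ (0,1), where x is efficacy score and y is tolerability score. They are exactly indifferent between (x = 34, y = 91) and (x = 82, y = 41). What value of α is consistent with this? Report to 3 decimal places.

α ≈ 0.475

The Cobb–Douglas utilities coincide, so 34^α·91^(1−α) = 82^α·41^(1−α).
Rearrange to (34/82)^α = (41/91)^(1−α) and take logs: α·-0.880359 = (1−α)·-0.797287.
Thus α·(-1.677646) = -0.797287, so α = -0.797287/-1.677646 ≈ 0.475.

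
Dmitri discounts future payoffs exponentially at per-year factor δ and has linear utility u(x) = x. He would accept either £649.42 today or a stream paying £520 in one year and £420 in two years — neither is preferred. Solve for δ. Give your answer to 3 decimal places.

The stream is worth 520δ + 420δ² today, so 520δ + 420δ² = 649.42.
Rearranged: 420δ² + 520δ − 649.42 = 0.
The positive root is δ = [−520 + √(520² + 4·420·649.42)] / (2·420) = (−520 + 1166.801)/840 ≈ 0.770.

δ ≈ 0.770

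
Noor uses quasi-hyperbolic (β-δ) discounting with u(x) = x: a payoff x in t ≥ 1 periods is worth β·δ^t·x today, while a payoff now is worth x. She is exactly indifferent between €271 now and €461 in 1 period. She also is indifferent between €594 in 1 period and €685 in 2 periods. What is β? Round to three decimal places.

From the later pair, β·δ^1·594 = β·δ^2·685; dividing through, δ = 594/685 = 0.86715.
Now use the now-vs-future pair: 271 = β·δ·461 gives β = 271/(0.86715·461) ≈ 0.678.

β ≈ 0.678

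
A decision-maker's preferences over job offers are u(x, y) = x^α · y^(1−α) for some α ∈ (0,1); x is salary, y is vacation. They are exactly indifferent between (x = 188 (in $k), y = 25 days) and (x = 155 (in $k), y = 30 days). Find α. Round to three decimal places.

α ≈ 0.486

The Cobb–Douglas utilities coincide, so 188^α·25^(1−α) = 155^α·30^(1−α).
Taking logs: α·ln 188 + (1−α)·ln 25 = α·ln 155 + (1−α)·ln 30, i.e. α·0.193017 = (1−α)·0.182322.
Thus α·(0.375339) = 0.182322, so α = 0.182322/0.375339 ≈ 0.486.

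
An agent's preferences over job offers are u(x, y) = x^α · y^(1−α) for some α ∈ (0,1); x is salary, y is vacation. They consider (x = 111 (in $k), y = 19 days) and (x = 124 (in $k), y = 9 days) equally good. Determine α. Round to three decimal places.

α ≈ 0.871

Set the two utilities equal: 111^α·19^(1−α) = 124^α·9^(1−α).
Rearrange to (111/124)^α = (9/19)^(1−α) and take logs: α·-0.110751 = (1−α)·-0.747214.
So α/(1−α) = (-0.747214)/(-0.110751) = 6.746792, and α = 6.746792/7.746792 ≈ 0.871.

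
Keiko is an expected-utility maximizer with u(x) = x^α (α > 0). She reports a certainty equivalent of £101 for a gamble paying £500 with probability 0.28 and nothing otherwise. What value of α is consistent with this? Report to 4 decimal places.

α ≈ 0.7959

The lottery's expected utility is 0.28·u(500) + 0.72·u(0) = 0.28·500^α (since u(0) = 0 for α > 0).
Setting u(101) equal to that: 101^α = 0.28·500^α ⇒ (101/500)^α = 0.28.
Taking logs: α·ln(101/500) = ln(0.28), so α = -1.2729657 / -1.5994876 ≈ 0.7959.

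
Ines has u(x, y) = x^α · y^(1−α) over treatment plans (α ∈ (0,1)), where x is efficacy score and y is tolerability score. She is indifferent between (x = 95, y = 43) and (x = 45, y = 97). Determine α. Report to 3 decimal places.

α ≈ 0.521

The Cobb–Douglas utilities coincide, so 95^α·43^(1−α) = 45^α·97^(1−α).
Rearrange to (95/45)^α = (97/43)^(1−α) and take logs: α·0.747214 = (1−α)·0.813511.
Thus α·(1.560725) = 0.813511, so α = 0.813511/1.560725 ≈ 0.521.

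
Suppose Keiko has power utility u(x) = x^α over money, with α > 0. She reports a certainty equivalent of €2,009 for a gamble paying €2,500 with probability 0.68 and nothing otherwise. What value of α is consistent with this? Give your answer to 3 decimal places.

Since u(0) = 0, the lottery's EU is 0.68·2500^α.
Equating: 2009^α = 0.68·2500^α, i.e. 0.8036^α = 0.68.
Take logs: α = ln 0.68 / ln(2009/2500) ≈ 1.76381.

α ≈ 1.764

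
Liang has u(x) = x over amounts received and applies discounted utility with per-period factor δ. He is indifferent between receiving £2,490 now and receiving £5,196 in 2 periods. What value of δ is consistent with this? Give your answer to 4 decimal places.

δ ≈ 0.6923

Indifference means u(2490) = δ^2 · u(5196), so δ^2 = u(2490)/u(5196).
With u(x) = x: δ^2 = 2490/5196 = 0.47921.
So δ = 0.47921^(1/2) ≈ 0.6923.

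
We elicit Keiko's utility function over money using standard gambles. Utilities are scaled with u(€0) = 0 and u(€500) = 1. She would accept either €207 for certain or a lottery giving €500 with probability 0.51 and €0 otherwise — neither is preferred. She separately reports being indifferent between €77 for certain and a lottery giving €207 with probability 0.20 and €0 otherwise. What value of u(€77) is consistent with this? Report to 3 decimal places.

0.102

From the first indifference, u(€207) = 0.51·u(€500) + 0.49·u(€0) = 0.51·1 + 0.49·0 = 0.51.
The second indifference gives u(€77) = 0.20·u(€207) + 0.80·u(€0) = 0.20·0.51 + 0.80·0.00 = 0.1020.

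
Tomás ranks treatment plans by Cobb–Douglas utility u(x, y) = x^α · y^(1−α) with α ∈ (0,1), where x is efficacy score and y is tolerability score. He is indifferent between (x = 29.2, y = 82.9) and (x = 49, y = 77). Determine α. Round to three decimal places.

The Cobb–Douglas utilities coincide, so 29.2^α·82.9^(1−α) = 49^α·77^(1−α).
Rearrange to (29.2/49)^α = (77/82.9)^(1−α) and take logs: α·-0.517652 = (1−α)·-0.073830.
Thus α·(-0.591482) = -0.073830, so α = -0.073830/-0.591482 ≈ 0.125.

α ≈ 0.125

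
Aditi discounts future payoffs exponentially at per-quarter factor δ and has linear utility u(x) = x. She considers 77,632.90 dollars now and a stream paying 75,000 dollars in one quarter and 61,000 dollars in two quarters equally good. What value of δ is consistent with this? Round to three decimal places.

δ ≈ 0.670

Present value of the stream is 75000·δ + 61000·δ². Indifference gives 75000δ + 61000δ² = 77632.90.
So 61000δ² + 75000δ − 77632.90 = 0.
δ = (−75000 + √(75000² + 4·61000·77632.90)) / (2·61000) = (−75000 + √24567427600.00) / 122000 ≈ 0.670.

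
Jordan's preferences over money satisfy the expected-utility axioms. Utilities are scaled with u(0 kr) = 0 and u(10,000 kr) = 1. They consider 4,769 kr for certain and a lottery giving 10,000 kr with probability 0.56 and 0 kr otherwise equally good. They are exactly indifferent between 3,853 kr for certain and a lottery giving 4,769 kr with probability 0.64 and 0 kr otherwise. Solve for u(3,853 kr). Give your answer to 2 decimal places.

First, u(4,769 kr) = 0.56·u(10,000 kr) + 0.44·u(0 kr) = 0.56.
Chaining: u(3,853 kr) = 0.64·0.56 + 0.36·0.00 = 0.3584.

0.36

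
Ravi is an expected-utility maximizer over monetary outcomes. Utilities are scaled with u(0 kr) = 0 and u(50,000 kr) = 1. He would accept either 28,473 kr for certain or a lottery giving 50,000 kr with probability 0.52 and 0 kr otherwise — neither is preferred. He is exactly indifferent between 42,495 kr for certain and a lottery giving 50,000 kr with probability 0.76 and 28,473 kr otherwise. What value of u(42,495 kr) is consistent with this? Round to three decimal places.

The first gamble pins u(28,473 kr): it must equal 0.52·1 + 0.48·0 = 0.52.
Then u(42,495 kr) = 0.76·u(50,000 kr) + 0.24·u(28,473 kr) = 0.76·1.00 + 0.24·0.52 = 0.8848.

0.885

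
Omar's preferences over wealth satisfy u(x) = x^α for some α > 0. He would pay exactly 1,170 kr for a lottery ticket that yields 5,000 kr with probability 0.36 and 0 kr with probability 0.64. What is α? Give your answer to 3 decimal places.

α ≈ 0.703

The lottery's expected utility is 0.36·u(5000) + 0.64·u(0) = 0.36·5000^α (since u(0) = 0 for α > 0).
Equating: 1170^α = 0.36·5000^α, i.e. 0.2340^α = 0.36.
Taking logs: α·ln(1170/5000) = ln(0.36), so α = -1.021651 / -1.452434 ≈ 0.703.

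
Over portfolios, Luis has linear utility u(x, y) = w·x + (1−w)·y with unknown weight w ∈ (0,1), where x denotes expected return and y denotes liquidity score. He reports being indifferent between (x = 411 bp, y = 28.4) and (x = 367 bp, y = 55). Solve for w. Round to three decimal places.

u(411,28.4) = u(367,55) means w·411 + (1−w)·28.4 = w·367 + (1−w)·55.
Rearranging, 44·w − 26.6·(1−w) = 0.
Hence w = 26.6/(44+26.6) = 26.6/70.6 = 0.377.

w = 0.377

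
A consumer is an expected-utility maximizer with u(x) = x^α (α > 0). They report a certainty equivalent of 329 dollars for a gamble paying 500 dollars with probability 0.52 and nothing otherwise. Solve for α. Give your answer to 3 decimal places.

α ≈ 1.562

EU(lottery) = 0.52·500^α + 0.48·0 = 0.52·500^α.
Setting u(329) equal to that: 329^α = 0.52·500^α ⇒ (329/500)^α = 0.52.
Taking logs: α·ln(329/500) = ln(0.52), so α = -0.653926 / -0.418550 ≈ 1.562.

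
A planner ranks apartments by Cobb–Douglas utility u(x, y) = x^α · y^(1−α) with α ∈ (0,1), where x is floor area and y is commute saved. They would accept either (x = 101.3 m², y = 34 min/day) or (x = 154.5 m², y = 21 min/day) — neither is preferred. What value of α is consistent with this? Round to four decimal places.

Indifference: 101.3^α · 34^(1−α) = 154.5^α · 21^(1−α).
Rearrange to (101.3/154.5)^α = (21/34)^(1−α) and take logs: α·-0.4221077 = (1−α)·-0.4818381.
With A = -0.4221077 and B = -0.4818381: α·A = (1−α)·B, so α = B/(A+B) = -0.4818381/-0.9039458 ≈ 0.5330.

α ≈ 0.5330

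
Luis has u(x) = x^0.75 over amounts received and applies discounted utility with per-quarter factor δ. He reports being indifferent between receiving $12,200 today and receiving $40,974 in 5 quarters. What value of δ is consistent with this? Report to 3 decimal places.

The payoff in 5 quarters is discounted by δ^5, so u(12200) = δ^5·u(40974) and δ^5 = u(12200)/u(40974).
Since u(x) = x^0.75, δ^5 = (12200/40974)^0.75 = 0.29775^0.75 = 0.40308.
So δ = 0.40308^(1/5) ≈ 0.834.

δ ≈ 0.834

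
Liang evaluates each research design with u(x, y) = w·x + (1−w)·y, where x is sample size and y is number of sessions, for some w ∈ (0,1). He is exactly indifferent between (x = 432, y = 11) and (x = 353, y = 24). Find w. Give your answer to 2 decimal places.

w = 0.14

Indifference: w·432 + (1−w)·11 = w·353 + (1−w)·24.
w·(432−353) = (1−w)·(24−11), i.e. w·79 = (1−w)·13.
So w/(1−w) = 13/79 = 0.1646, giving w = 13/(79+13) = 0.14.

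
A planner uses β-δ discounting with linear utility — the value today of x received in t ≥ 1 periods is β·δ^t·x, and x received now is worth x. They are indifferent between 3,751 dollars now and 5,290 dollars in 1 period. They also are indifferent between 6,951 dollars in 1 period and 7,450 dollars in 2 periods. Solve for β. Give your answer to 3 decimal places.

From the later pair, β·δ^1·6951 = β·δ^2·7450; dividing through, δ = 6951/7450 = 0.93302.
Substituting δ into 3751 = β·δ·5290: β = 3751/(4935.677) ≈ 0.760.

β ≈ 0.760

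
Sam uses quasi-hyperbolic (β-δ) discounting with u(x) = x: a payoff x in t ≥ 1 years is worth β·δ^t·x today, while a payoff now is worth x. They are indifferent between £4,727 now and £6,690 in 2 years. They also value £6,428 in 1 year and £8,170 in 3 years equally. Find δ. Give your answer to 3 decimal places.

δ ≈ 0.887

Both payoffs in the second observation are in the future, so β drops out: δ^1·6428 = δ^3·8170 ⇒ δ^2 = 6428/8170 = 0.78678, so δ = 0.88701.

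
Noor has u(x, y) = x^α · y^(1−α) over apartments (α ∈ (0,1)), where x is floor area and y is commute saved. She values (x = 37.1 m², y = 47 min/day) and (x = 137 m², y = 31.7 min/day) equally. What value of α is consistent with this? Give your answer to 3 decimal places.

α ≈ 0.232

Indifference: 37.1^α · 47^(1−α) = 137^α · 31.7^(1−α).
(37.1/137)^α = (31.7/47)^(1−α); take logs: α·ln(37.1/137) = (1−α)·ln(31.7/47), i.e. α·-1.306364 = (1−α)·-0.393831.
So α/(1−α) = (-0.393831)/(-1.306364) = 0.301471, and α = 0.301471/1.301471 ≈ 0.232.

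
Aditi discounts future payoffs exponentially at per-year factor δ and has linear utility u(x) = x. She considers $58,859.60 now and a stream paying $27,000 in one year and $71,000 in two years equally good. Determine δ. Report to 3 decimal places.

Present value of the stream is 27000·δ + 71000·δ². Indifference gives 27000δ + 71000δ² = 58859.60.
So 71000δ² + 27000δ − 58859.60 = 0.
The positive root is δ = [−27000 + √(27000² + 4·71000·58859.60)] / (2·71000) = (−27000 + 132080.000)/142000 ≈ 0.740.

δ ≈ 0.740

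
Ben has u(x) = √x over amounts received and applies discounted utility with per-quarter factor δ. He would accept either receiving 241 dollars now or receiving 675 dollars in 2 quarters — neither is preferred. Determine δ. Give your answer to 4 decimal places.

δ ≈ 0.7730

Equating discounted utilities: u(241) = δ^2·u(675) ⇒ δ^2 = u(241)/u(675).
Since u(x) = √x, δ^2 = √(241/675) = 0.59753.
So δ = 0.59753^(1/2) ≈ 0.7730.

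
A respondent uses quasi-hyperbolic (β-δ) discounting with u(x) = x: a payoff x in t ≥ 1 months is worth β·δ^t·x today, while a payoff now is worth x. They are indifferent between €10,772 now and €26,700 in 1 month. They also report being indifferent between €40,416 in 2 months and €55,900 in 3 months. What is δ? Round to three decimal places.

The second indifference involves only future payoffs, so β cancels: β·δ^2·40416 = β·δ^3·55900, giving δ = 40416/55900 = 0.72301.

δ ≈ 0.723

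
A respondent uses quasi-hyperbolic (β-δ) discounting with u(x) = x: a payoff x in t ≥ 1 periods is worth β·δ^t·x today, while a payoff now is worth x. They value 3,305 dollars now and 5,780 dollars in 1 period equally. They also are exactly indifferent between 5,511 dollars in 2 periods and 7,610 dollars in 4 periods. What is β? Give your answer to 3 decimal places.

β ≈ 0.672

The second indifference involves only future payoffs, so β cancels: β·δ^2·5511 = β·δ^4·7610, giving δ^2 = 5511/7610 = 0.72418, so δ = 0.85099.
Now use the now-vs-future pair: 3305 = β·δ·5780 gives β = 3305/(0.85099·5780) ≈ 0.672.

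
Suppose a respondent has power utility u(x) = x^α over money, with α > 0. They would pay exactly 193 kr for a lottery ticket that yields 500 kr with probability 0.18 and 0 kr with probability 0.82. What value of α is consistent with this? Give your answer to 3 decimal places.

The lottery's expected utility is 0.18·u(500) + 0.82·u(0) = 0.18·500^α (since u(0) = 0 for α > 0).
Equating: 193^α = 0.18·500^α, i.e. 0.3860^α = 0.18.
Take logs: α = ln 0.18 / ln(193/500) ≈ 1.80141.

α ≈ 1.801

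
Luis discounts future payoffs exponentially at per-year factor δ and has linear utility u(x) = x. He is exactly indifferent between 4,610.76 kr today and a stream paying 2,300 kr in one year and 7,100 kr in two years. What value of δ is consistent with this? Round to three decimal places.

δ ≈ 0.660

Present value of the stream is 2300·δ + 7100·δ². Indifference gives 2300δ + 7100δ² = 4610.76.
That is, 7100δ² + 2300δ − 4610.76 = 0, a quadratic in δ.
The positive root is δ = [−2300 + √(2300² + 4·7100·4610.76)] / (2·7100) = (−2300 + 11672.000)/14200 ≈ 0.660.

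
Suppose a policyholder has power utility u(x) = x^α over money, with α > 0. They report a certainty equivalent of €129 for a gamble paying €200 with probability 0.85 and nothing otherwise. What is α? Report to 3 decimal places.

α ≈ 0.371

The lottery's expected utility is 0.85·u(200) + 0.15·u(0) = 0.85·200^α (since u(0) = 0 for α > 0).
Setting u(129) equal to that: 129^α = 0.85·200^α ⇒ (129/200)^α = 0.85.
α = ln(0.85) / ln(129/200) = -0.162519/-0.438505 ≈ 0.371.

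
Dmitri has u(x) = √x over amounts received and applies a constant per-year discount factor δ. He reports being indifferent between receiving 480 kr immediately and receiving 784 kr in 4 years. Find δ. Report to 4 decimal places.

δ ≈ 0.9405

Equating discounted utilities: u(480) = δ^4·u(784) ⇒ δ^4 = u(480)/u(784).
Since u(x) = √x, δ^4 = √(480/784) = 0.78246.
So δ = 0.78246^(1/4) ≈ 0.9405.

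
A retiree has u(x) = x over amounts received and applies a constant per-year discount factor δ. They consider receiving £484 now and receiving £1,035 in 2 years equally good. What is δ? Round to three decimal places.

δ ≈ 0.684

Equating discounted utilities: u(484) = δ^2·u(1035) ⇒ δ^2 = u(484)/u(1035).
With u(x) = x: δ^2 = 484/1035 = 0.46763.
Taking the square root: δ = 0.46763^(1/2) ≈ 0.684.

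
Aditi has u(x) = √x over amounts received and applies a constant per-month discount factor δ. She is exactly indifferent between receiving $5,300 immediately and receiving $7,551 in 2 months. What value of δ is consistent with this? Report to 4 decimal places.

The payoff in 2 months is discounted by δ^2, so u(5300) = δ^2·u(7551) and δ^2 = u(5300)/u(7551).
With u(x) = √x: δ^2 = √5300/√7551 = √(5300/7551) = 0.83779.
Taking the square root: δ = 0.83779^(1/2) ≈ 0.9153.

δ ≈ 0.9153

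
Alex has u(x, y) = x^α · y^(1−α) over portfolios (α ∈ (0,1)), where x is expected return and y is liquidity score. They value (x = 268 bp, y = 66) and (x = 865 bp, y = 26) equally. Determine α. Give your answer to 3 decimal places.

Set the two utilities equal: 268^α·66^(1−α) = 865^α·26^(1−α).
(268/865)^α = (26/66)^(1−α); take logs: α·ln(268/865) = (1−α)·ln(26/66), i.e. α·-1.171743 = (1−α)·-0.931558.
Thus α·(-2.103301) = -0.931558, so α = -0.931558/-2.103301 ≈ 0.443.

α ≈ 0.443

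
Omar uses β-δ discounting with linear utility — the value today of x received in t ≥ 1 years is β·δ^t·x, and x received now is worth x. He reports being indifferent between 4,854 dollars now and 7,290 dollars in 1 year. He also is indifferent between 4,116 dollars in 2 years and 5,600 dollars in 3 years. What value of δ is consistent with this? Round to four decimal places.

δ ≈ 0.7350

From the later pair, β·δ^2·4116 = β·δ^3·5600; dividing through, δ = 4116/5600 = 0.73500.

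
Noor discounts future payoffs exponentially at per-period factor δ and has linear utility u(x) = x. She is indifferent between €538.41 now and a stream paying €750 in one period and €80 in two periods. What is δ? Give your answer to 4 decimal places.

Present value of the stream is 750·δ + 80·δ². Indifference gives 750δ + 80δ² = 538.41.
Rearranged: 80δ² + 750δ − 538.41 = 0.
The positive root is δ = [−750 + √(750² + 4·80·538.41)] / (2·80) = (−750 + 857.200)/160 ≈ 0.6700.

δ ≈ 0.6700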